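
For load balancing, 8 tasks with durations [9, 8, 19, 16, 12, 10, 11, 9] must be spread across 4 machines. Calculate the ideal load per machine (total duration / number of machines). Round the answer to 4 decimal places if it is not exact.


Total processing time = 9 + 8 + 19 + 16 + 12 + 10 + 11 + 9 = 94
Number of machines = 4
Ideal balanced load = 94 / 4 = 23.5

23.5


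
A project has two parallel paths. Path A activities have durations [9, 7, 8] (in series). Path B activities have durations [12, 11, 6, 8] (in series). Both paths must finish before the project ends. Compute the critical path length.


Path A total = 9 + 7 + 8 = 24
Path B total = 12 + 11 + 6 + 8 = 37
Critical path = longest path = max(24, 37) = 37

37


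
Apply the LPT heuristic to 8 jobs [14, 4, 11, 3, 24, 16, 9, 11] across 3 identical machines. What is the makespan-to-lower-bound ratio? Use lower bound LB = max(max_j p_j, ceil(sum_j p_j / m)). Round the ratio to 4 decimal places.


LPT order: [24, 16, 14, 11, 11, 9, 4, 3]
Machine loads after assignment: [33, 30, 29]
LPT makespan = 33
Lower bound = max(max_job, ceil(total/3)) = max(24, 31) = 31
Ratio = 33 / 31 = 1.0645

1.0645


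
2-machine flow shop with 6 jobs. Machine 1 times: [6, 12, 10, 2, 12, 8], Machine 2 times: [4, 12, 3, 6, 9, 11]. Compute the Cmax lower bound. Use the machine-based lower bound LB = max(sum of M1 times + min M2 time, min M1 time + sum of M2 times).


LB1 = sum(M1 times) + min(M2 times) = 50 + 3 = 53
LB2 = min(M1 times) + sum(M2 times) = 2 + 45 = 47
Lower bound = max(LB1, LB2) = max(53, 47) = 53

53


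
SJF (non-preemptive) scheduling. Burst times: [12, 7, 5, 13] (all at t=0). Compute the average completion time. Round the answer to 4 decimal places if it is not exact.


SJF order (ascending): [5, 7, 12, 13]
Completion times:
  Job 1: burst=5, C=5
  Job 2: burst=7, C=12
  Job 3: burst=12, C=24
  Job 4: burst=13, C=37
Average completion = 78/4 = 19.5

19.5


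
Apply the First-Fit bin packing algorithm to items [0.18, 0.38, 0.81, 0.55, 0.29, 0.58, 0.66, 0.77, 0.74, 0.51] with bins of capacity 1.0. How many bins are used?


Place items sequentially using First-Fit:
  Item 0.18 -> new Bin 1
  Item 0.38 -> Bin 1 (now 0.56)
  Item 0.81 -> new Bin 2
  Item 0.55 -> new Bin 3
  Item 0.29 -> Bin 1 (now 0.85)
  Item 0.58 -> new Bin 4
  Item 0.66 -> new Bin 5
  Item 0.77 -> new Bin 6
  Item 0.74 -> new Bin 7
  Item 0.51 -> new Bin 8
Total bins used = 8

8


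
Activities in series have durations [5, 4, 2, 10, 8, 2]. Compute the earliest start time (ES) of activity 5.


Activity 5 starts after activities 1 through 4 complete.
Predecessor durations: [5, 4, 2, 10]
ES = 5 + 4 + 2 + 10 = 21

21


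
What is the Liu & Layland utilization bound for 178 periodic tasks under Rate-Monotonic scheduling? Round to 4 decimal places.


Compute 2^(1/178) = 1.0039016771
Subtract 1: 1.0039016771 - 1 = 0.0039016771
Multiply by n: 178 * 0.0039016771 = 0.6944985238
Round to 4 dp: 0.6945

0.6945


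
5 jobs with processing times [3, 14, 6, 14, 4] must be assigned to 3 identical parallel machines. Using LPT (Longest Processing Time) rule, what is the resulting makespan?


Sort jobs in decreasing order (LPT): [14, 14, 6, 4, 3]
Assign each job to the least loaded machine:
  Machine 1: jobs [14], load = 14
  Machine 2: jobs [14], load = 14
  Machine 3: jobs [6, 4, 3], load = 13
Makespan = max load = 14

14


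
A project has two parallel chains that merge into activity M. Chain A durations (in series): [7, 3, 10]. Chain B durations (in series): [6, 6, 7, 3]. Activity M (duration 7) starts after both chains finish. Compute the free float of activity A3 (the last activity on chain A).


ES(A3) = sum of predecessors on chain A = 10
EF(A3) = ES + duration = 10 + 10 = 20
Successor of A3 is M. ES(M) = max(sum(A), sum(B)) = max(20, 22) = 22
Free float = ES(successor) - EF(current) = 22 - 20 = 2

2


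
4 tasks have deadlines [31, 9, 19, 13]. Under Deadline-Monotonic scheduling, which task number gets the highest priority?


Sort tasks by relative deadline (ascending):
  Task 2: deadline = 9
  Task 4: deadline = 13
  Task 3: deadline = 19
  Task 1: deadline = 31
Priority order (highest first): [2, 4, 3, 1]
Highest priority task = 2

2


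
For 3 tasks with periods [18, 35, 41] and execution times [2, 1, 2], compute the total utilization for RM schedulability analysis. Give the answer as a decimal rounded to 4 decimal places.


Compute individual utilizations (exact fractions):
  Task 1: C/T = 2/18 = 1/9 (approx. 0.1111)
  Task 2: C/T = 1/35 (approx. 0.0286)
  Task 3: C/T = 2/41 (approx. 0.0488)
Total utilization U = 1/9 + 1/35 + 2/41 = 2434/12915
Rounded to 4 decimal places: U = 0.1885
RM (Liu & Layland) bound for 3 tasks = 0.779763; compare with U = 2434/12915 (approx. 0.188463)
U <= bound, so schedulable by RM sufficient condition.

0.1885


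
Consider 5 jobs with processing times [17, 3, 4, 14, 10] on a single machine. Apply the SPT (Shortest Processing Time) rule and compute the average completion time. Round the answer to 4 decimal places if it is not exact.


Sort jobs by processing time (SPT order): [3, 4, 10, 14, 17]
Compute completion times sequentially:
  Job 1: processing = 3, completes at 3
  Job 2: processing = 4, completes at 7
  Job 3: processing = 10, completes at 17
  Job 4: processing = 14, completes at 31
  Job 5: processing = 17, completes at 48
Sum of completion times = 106
Average completion time = 106/5 = 21.2

21.2


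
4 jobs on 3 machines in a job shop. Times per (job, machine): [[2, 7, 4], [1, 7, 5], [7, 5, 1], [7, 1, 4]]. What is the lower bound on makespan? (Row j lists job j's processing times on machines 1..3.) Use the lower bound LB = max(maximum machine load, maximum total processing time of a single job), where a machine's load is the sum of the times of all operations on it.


Machine loads:
  Machine 1: 2 + 1 + 7 + 7 = 17
  Machine 2: 7 + 7 + 5 + 1 = 20
  Machine 3: 4 + 5 + 1 + 4 = 14
Max machine load = 20
Job totals:
  Job 1: 13
  Job 2: 13
  Job 3: 13
  Job 4: 12
Max job total = 13
Lower bound = max(20, 13) = 20

20


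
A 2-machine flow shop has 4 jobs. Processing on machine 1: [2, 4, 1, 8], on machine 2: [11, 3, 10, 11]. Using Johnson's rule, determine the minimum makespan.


Apply Johnson's rule:
  Group 1 (a <= b): [(3, 1, 10), (1, 2, 11), (4, 8, 11)]
  Group 2 (a > b): [(2, 4, 3)]
Optimal job order: [3, 1, 4, 2]
Schedule:
  Job 3: M1 done at 1, M2 done at 11
  Job 1: M1 done at 3, M2 done at 22
  Job 4: M1 done at 11, M2 done at 33
  Job 2: M1 done at 15, M2 done at 36
Makespan = 36

36


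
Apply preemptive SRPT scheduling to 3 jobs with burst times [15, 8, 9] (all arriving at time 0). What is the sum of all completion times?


Since all jobs arrive at t=0, SRPT equals SPT ordering.
SPT order: [8, 9, 15]
Completion times:
  Job 1: p=8, C=8
  Job 2: p=9, C=17
  Job 3: p=15, C=32
Total completion time = 8 + 17 + 32 = 57

57


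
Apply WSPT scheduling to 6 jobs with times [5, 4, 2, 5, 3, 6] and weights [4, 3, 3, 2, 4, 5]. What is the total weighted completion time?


Compute p/w ratios and sort ascending (WSPT): [(2, 3), (3, 4), (6, 5), (5, 4), (4, 3), (5, 2)]
Compute weighted completion times:
  Job (p=2,w=3): C=2, w*C=3*2=6
  Job (p=3,w=4): C=5, w*C=4*5=20
  Job (p=6,w=5): C=11, w*C=5*11=55
  Job (p=5,w=4): C=16, w*C=4*16=64
  Job (p=4,w=3): C=20, w*C=3*20=60
  Job (p=5,w=2): C=25, w*C=2*25=50
Total weighted completion time = 255

255


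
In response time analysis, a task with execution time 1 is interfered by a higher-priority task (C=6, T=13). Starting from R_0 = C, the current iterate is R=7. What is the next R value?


R_next = C + ceil(R_prev / T_hp) * C_hp
ceil(7 / 13) = ceil(0.5385) = 1
Interference = 1 * 6 = 6
R_next = 1 + 6 = 7
R_next = R_prev, so the iteration has converged (response time = 7).

7


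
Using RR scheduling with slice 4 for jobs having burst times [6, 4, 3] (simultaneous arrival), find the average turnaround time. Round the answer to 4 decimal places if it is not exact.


Time quantum = 4
Execution trace:
  J1 runs 4 units, time = 4
  J2 runs 4 units, time = 8
  J3 runs 3 units, time = 11
  J1 runs 2 units, time = 13
Finish times: [13, 8, 11]
Average turnaround = 32/3 = 10.6667

10.6667


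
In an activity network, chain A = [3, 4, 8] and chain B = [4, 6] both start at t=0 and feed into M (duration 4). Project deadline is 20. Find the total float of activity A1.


Forward pass: ES(A1) = sum of predecessors on chain A = 0
EF = ES + duration = 0 + 3 = 3
Backward pass: LF(M) = deadline = 20; LS(M) = 20 - 4 = 16
LF(A1) = LS(M) - sum(successors on chain A) = 16 - 12 = 4
LS = LF - duration = 4 - 3 = 1
Total float = LS - ES = 1 - 0 = 1

1


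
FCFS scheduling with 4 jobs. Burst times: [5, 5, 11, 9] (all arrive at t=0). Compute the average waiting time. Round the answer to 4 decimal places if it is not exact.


FCFS order (as given): [5, 5, 11, 9]
Waiting times:
  Job 1: wait = 0
  Job 2: wait = 5
  Job 3: wait = 10
  Job 4: wait = 21
Sum of waiting times = 36
Average waiting time = 36/4 = 9.0

9.0


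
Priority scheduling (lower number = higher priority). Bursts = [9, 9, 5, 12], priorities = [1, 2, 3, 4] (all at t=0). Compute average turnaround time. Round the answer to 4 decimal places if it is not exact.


Sort by priority (ascending = highest first):
Order: [(1, 9), (2, 9), (3, 5), (4, 12)]
Completion times:
  Priority 1, burst=9, C=9
  Priority 2, burst=9, C=18
  Priority 3, burst=5, C=23
  Priority 4, burst=12, C=35
Average turnaround = 85/4 = 21.25

21.25


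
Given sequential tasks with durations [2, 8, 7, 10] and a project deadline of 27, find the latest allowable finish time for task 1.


LF(activity 1) = deadline - sum of successor durations
Successors: activities 2 through 4 with durations [8, 7, 10]
Sum of successor durations = 25
LF = 27 - 25 = 2

2


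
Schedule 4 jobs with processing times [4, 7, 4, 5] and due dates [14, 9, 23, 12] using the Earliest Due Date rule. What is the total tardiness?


Sort by due date (EDD order): [(7, 9), (5, 12), (4, 14), (4, 23)]
Compute completion times and tardiness:
  Job 1: p=7, d=9, C=7, tardiness=max(0,7-9)=0
  Job 2: p=5, d=12, C=12, tardiness=max(0,12-12)=0
  Job 3: p=4, d=14, C=16, tardiness=max(0,16-14)=2
  Job 4: p=4, d=23, C=20, tardiness=max(0,20-23)=0
Total tardiness = 2

2


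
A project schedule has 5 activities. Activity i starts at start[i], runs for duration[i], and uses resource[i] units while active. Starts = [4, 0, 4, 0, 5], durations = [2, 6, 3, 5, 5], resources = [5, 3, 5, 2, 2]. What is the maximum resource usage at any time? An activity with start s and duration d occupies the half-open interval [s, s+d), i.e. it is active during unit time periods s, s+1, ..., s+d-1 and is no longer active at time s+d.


Each activity i is active on [start_i, start_i + duration_i).
Compute total resource usage per time slot:
  t=0: active resources = [3, 2], total = 5
  t=1: active resources = [3, 2], total = 5
  t=2: active resources = [3, 2], total = 5
  t=3: active resources = [3, 2], total = 5
  t=4: active resources = [5, 3, 5, 2], total = 15
  t=5: active resources = [5, 3, 5, 2], total = 15
  t=6: active resources = [5, 2], total = 7
  t=7: active resources = [2], total = 2
  t=8: active resources = [2], total = 2
  t=9: active resources = [2], total = 2
Peak resource demand = 15

15


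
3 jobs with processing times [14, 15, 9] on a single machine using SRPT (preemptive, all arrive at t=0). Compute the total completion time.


Since all jobs arrive at t=0, SRPT equals SPT ordering.
SPT order: [9, 14, 15]
Completion times:
  Job 1: p=9, C=9
  Job 2: p=14, C=23
  Job 3: p=15, C=38
Total completion time = 9 + 23 + 38 = 70

70


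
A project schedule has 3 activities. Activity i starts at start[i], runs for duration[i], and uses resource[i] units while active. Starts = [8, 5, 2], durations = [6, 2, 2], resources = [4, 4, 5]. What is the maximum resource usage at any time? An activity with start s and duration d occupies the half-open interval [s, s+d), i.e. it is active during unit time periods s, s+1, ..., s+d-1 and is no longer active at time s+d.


Each activity i is active on [start_i, start_i + duration_i).
Compute total resource usage per time slot:
  t=0: active resources = [], total = 0
  t=1: active resources = [], total = 0
  t=2: active resources = [5], total = 5
  t=3: active resources = [5], total = 5
  t=4: active resources = [], total = 0
  t=5: active resources = [4], total = 4
  t=6: active resources = [4], total = 4
  t=7: active resources = [], total = 0
  t=8: active resources = [4], total = 4
  t=9: active resources = [4], total = 4
  t=10: active resources = [4], total = 4
  t=11: active resources = [4], total = 4
  t=12: active resources = [4], total = 4
  t=13: active resources = [4], total = 4
Peak resource demand = 5

5


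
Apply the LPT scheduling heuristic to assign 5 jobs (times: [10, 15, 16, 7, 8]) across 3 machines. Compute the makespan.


Sort jobs in decreasing order (LPT): [16, 15, 10, 8, 7]
Assign each job to the least loaded machine:
  Machine 1: jobs [16], load = 16
  Machine 2: jobs [15, 7], load = 22
  Machine 3: jobs [10, 8], load = 18
Makespan = max load = 22

22


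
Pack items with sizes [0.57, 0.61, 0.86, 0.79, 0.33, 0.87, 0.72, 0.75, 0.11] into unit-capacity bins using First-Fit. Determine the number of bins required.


Place items sequentially using First-Fit:
  Item 0.57 -> new Bin 1
  Item 0.61 -> new Bin 2
  Item 0.86 -> new Bin 3
  Item 0.79 -> new Bin 4
  Item 0.33 -> Bin 1 (now 0.9)
  Item 0.87 -> new Bin 5
  Item 0.72 -> new Bin 6
  Item 0.75 -> new Bin 7
  Item 0.11 -> Bin 2 (now 0.72)
Total bins used = 7

7


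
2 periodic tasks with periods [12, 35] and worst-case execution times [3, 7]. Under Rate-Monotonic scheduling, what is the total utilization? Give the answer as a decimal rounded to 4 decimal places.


Compute individual utilizations (exact fractions):
  Task 1: C/T = 3/12 = 1/4 (approx. 0.25)
  Task 2: C/T = 7/35 = 1/5 (approx. 0.2)
Total utilization U = 1/4 + 1/5 = 9/20
Rounded to 4 decimal places: U = 0.4500
RM (Liu & Layland) bound for 2 tasks = 0.828427; compare with U = 9/20 (approx. 0.450000)
U <= bound, so schedulable by RM sufficient condition.

0.4500


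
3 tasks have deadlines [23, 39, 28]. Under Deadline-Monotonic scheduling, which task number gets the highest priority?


Sort tasks by relative deadline (ascending):
  Task 1: deadline = 23
  Task 3: deadline = 28
  Task 2: deadline = 39
Priority order (highest first): [1, 3, 2]
Highest priority task = 1

1


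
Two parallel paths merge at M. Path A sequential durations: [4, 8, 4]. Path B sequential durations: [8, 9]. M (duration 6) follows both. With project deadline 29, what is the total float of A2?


Forward pass: ES(A2) = sum of predecessors on chain A = 4
EF = ES + duration = 4 + 8 = 12
Backward pass: LF(M) = deadline = 29; LS(M) = 29 - 6 = 23
LF(A2) = LS(M) - sum(successors on chain A) = 23 - 4 = 19
LS = LF - duration = 19 - 8 = 11
Total float = LS - ES = 11 - 4 = 7

7


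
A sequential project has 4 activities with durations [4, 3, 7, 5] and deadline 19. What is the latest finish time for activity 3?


LF(activity 3) = deadline - sum of successor durations
Successors: activities 4 through 4 with durations [5]
Sum of successor durations = 5
LF = 19 - 5 = 14

14


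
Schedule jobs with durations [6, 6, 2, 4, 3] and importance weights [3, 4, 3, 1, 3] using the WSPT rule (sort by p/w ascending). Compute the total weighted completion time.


Compute p/w ratios and sort ascending (WSPT): [(2, 3), (3, 3), (6, 4), (6, 3), (4, 1)]
Compute weighted completion times:
  Job (p=2,w=3): C=2, w*C=3*2=6
  Job (p=3,w=3): C=5, w*C=3*5=15
  Job (p=6,w=4): C=11, w*C=4*11=44
  Job (p=6,w=3): C=17, w*C=3*17=51
  Job (p=4,w=1): C=21, w*C=1*21=21
Total weighted completion time = 137

137


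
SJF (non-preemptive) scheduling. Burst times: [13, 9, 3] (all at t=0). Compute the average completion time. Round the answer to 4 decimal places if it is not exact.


SJF order (ascending): [3, 9, 13]
Completion times:
  Job 1: burst=3, C=3
  Job 2: burst=9, C=12
  Job 3: burst=13, C=25
Average completion = 40/3 = 13.3333

13.3333


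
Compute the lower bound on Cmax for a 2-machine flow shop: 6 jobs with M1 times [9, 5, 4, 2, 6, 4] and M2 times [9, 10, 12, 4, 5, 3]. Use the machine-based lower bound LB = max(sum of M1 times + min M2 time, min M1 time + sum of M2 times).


LB1 = sum(M1 times) + min(M2 times) = 30 + 3 = 33
LB2 = min(M1 times) + sum(M2 times) = 2 + 43 = 45
Lower bound = max(LB1, LB2) = max(33, 45) = 45

45


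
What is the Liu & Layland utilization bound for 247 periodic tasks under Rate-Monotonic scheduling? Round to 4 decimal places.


Compute 2^(1/247) = 1.0028102051
Subtract 1: 1.0028102051 - 1 = 0.0028102051
Multiply by n: 247 * 0.0028102051 = 0.6941206597
Round to 4 dp: 0.6941

0.6941


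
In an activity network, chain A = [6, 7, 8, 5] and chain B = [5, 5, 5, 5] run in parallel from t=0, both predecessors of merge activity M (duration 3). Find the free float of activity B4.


ES(B4) = sum of predecessors on chain B = 15
EF(B4) = ES + duration = 15 + 5 = 20
Successor of B4 is M. ES(M) = max(sum(A), sum(B)) = max(26, 20) = 26
Free float = ES(successor) - EF(current) = 26 - 20 = 6

6


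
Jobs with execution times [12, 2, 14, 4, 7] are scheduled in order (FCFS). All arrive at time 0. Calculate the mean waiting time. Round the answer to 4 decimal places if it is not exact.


FCFS order (as given): [12, 2, 14, 4, 7]
Waiting times:
  Job 1: wait = 0
  Job 2: wait = 12
  Job 3: wait = 14
  Job 4: wait = 28
  Job 5: wait = 32
Sum of waiting times = 86
Average waiting time = 86/5 = 17.2

17.2


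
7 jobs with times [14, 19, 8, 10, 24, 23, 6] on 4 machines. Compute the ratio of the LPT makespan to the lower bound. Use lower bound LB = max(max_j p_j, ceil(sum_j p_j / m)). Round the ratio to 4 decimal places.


LPT order: [24, 23, 19, 14, 10, 8, 6]
Machine loads after assignment: [24, 29, 27, 24]
LPT makespan = 29
Lower bound = max(max_job, ceil(total/4)) = max(24, 26) = 26
Ratio = 29 / 26 = 1.1154

1.1154


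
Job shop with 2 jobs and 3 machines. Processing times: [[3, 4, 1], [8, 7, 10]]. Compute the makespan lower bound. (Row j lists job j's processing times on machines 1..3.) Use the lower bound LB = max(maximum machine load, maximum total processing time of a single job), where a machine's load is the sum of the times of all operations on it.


Machine loads:
  Machine 1: 3 + 8 = 11
  Machine 2: 4 + 7 = 11
  Machine 3: 1 + 10 = 11
Max machine load = 11
Job totals:
  Job 1: 8
  Job 2: 25
Max job total = 25
Lower bound = max(11, 25) = 25

25


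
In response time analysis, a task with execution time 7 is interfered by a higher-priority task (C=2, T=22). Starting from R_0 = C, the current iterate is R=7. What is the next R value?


R_next = C + ceil(R_prev / T_hp) * C_hp
ceil(7 / 22) = ceil(0.3182) = 1
Interference = 1 * 2 = 2
R_next = 7 + 2 = 9

9


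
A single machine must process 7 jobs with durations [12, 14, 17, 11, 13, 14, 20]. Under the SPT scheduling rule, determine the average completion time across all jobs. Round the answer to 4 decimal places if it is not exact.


Sort jobs by processing time (SPT order): [11, 12, 13, 14, 14, 17, 20]
Compute completion times sequentially:
  Job 1: processing = 11, completes at 11
  Job 2: processing = 12, completes at 23
  Job 3: processing = 13, completes at 36
  Job 4: processing = 14, completes at 50
  Job 5: processing = 14, completes at 64
  Job 6: processing = 17, completes at 81
  Job 7: processing = 20, completes at 101
Sum of completion times = 366
Average completion time = 366/7 = 52.2857

52.2857


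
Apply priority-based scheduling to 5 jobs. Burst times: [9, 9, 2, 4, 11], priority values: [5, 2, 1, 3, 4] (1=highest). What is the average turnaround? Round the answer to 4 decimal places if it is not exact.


Sort by priority (ascending = highest first):
Order: [(1, 2), (2, 9), (3, 4), (4, 11), (5, 9)]
Completion times:
  Priority 1, burst=2, C=2
  Priority 2, burst=9, C=11
  Priority 3, burst=4, C=15
  Priority 4, burst=11, C=26
  Priority 5, burst=9, C=35
Average turnaround = 89/5 = 17.8

17.8


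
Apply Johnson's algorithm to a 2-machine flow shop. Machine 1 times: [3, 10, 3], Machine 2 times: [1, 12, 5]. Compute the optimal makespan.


Apply Johnson's rule:
  Group 1 (a <= b): [(3, 3, 5), (2, 10, 12)]
  Group 2 (a > b): [(1, 3, 1)]
Optimal job order: [3, 2, 1]
Schedule:
  Job 3: M1 done at 3, M2 done at 8
  Job 2: M1 done at 13, M2 done at 25
  Job 1: M1 done at 16, M2 done at 26
Makespan = 26

26


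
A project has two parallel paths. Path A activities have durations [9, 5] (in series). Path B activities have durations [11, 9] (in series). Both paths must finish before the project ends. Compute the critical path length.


Path A total = 9 + 5 = 14
Path B total = 11 + 9 = 20
Critical path = longest path = max(14, 20) = 20

20


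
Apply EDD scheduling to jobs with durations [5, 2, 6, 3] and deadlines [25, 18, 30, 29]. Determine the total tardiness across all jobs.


Sort by due date (EDD order): [(2, 18), (5, 25), (3, 29), (6, 30)]
Compute completion times and tardiness:
  Job 1: p=2, d=18, C=2, tardiness=max(0,2-18)=0
  Job 2: p=5, d=25, C=7, tardiness=max(0,7-25)=0
  Job 3: p=3, d=29, C=10, tardiness=max(0,10-29)=0
  Job 4: p=6, d=30, C=16, tardiness=max(0,16-30)=0
Total tardiness = 0

0


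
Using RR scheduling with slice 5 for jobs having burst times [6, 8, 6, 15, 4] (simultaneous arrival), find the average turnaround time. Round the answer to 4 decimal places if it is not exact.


Time quantum = 5
Execution trace:
  J1 runs 5 units, time = 5
  J2 runs 5 units, time = 10
  J3 runs 5 units, time = 15
  J4 runs 5 units, time = 20
  J5 runs 4 units, time = 24
  J1 runs 1 units, time = 25
  J2 runs 3 units, time = 28
  J3 runs 1 units, time = 29
  J4 runs 5 units, time = 34
  J4 runs 5 units, time = 39
Finish times: [25, 28, 29, 39, 24]
Average turnaround = 145/5 = 29.0

29.0


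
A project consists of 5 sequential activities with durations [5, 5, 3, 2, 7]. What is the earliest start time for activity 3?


Activity 3 starts after activities 1 through 2 complete.
Predecessor durations: [5, 5]
ES = 5 + 5 = 10

10


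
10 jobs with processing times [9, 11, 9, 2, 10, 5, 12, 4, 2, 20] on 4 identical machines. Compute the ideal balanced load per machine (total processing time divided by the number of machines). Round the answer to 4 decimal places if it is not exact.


Total processing time = 9 + 11 + 9 + 2 + 10 + 5 + 12 + 4 + 2 + 20 = 84
Number of machines = 4
Ideal balanced load = 84 / 4 = 21.0

21.0


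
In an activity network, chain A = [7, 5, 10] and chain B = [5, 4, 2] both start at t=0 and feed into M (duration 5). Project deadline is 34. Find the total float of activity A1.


Forward pass: ES(A1) = sum of predecessors on chain A = 0
EF = ES + duration = 0 + 7 = 7
Backward pass: LF(M) = deadline = 34; LS(M) = 34 - 5 = 29
LF(A1) = LS(M) - sum(successors on chain A) = 29 - 15 = 14
LS = LF - duration = 14 - 7 = 7
Total float = LS - ES = 7 - 0 = 7

7


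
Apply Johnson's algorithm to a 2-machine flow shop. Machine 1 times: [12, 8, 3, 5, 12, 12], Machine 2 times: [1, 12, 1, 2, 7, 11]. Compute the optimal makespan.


Apply Johnson's rule:
  Group 1 (a <= b): [(2, 8, 12)]
  Group 2 (a > b): [(6, 12, 11), (5, 12, 7), (4, 5, 2), (1, 12, 1), (3, 3, 1)]
Optimal job order: [2, 6, 5, 4, 1, 3]
Schedule:
  Job 2: M1 done at 8, M2 done at 20
  Job 6: M1 done at 20, M2 done at 31
  Job 5: M1 done at 32, M2 done at 39
  Job 4: M1 done at 37, M2 done at 41
  Job 1: M1 done at 49, M2 done at 50
  Job 3: M1 done at 52, M2 done at 53
Makespan = 53

53


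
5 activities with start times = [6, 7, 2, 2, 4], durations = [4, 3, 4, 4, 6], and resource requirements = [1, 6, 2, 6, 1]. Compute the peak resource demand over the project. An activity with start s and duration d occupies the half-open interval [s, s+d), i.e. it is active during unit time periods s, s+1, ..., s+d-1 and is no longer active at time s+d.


Each activity i is active on [start_i, start_i + duration_i).
Compute total resource usage per time slot:
  t=0: active resources = [], total = 0
  t=1: active resources = [], total = 0
  t=2: active resources = [2, 6], total = 8
  t=3: active resources = [2, 6], total = 8
  t=4: active resources = [2, 6, 1], total = 9
  t=5: active resources = [2, 6, 1], total = 9
  t=6: active resources = [1, 1], total = 2
  t=7: active resources = [1, 6, 1], total = 8
  t=8: active resources = [1, 6, 1], total = 8
  t=9: active resources = [1, 6, 1], total = 8
Peak resource demand = 9

9


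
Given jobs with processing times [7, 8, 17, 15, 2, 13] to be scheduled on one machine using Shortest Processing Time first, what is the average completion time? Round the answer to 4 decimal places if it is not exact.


Sort jobs by processing time (SPT order): [2, 7, 8, 13, 15, 17]
Compute completion times sequentially:
  Job 1: processing = 2, completes at 2
  Job 2: processing = 7, completes at 9
  Job 3: processing = 8, completes at 17
  Job 4: processing = 13, completes at 30
  Job 5: processing = 15, completes at 45
  Job 6: processing = 17, completes at 62
Sum of completion times = 165
Average completion time = 165/6 = 27.5

27.5


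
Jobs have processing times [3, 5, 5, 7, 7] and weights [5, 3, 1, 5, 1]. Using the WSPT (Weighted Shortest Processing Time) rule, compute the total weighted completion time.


Compute p/w ratios and sort ascending (WSPT): [(3, 5), (7, 5), (5, 3), (5, 1), (7, 1)]
Compute weighted completion times:
  Job (p=3,w=5): C=3, w*C=5*3=15
  Job (p=7,w=5): C=10, w*C=5*10=50
  Job (p=5,w=3): C=15, w*C=3*15=45
  Job (p=5,w=1): C=20, w*C=1*20=20
  Job (p=7,w=1): C=27, w*C=1*27=27
Total weighted completion time = 157

157


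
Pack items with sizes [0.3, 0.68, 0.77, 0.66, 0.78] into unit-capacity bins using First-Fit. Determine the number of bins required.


Place items sequentially using First-Fit:
  Item 0.3 -> new Bin 1
  Item 0.68 -> Bin 1 (now 0.98)
  Item 0.77 -> new Bin 2
  Item 0.66 -> new Bin 3
  Item 0.78 -> new Bin 4
Total bins used = 4

4


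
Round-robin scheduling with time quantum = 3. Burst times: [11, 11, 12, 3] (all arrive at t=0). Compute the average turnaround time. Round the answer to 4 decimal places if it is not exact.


Time quantum = 3
Execution trace:
  J1 runs 3 units, time = 3
  J2 runs 3 units, time = 6
  J3 runs 3 units, time = 9
  J4 runs 3 units, time = 12
  J1 runs 3 units, time = 15
  J2 runs 3 units, time = 18
  J3 runs 3 units, time = 21
  J1 runs 3 units, time = 24
  J2 runs 3 units, time = 27
  J3 runs 3 units, time = 30
  J1 runs 2 units, time = 32
  J2 runs 2 units, time = 34
  J3 runs 3 units, time = 37
Finish times: [32, 34, 37, 12]
Average turnaround = 115/4 = 28.75

28.75


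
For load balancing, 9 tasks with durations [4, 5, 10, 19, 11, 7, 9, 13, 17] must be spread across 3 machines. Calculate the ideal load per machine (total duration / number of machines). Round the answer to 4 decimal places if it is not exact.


Total processing time = 4 + 5 + 10 + 19 + 11 + 7 + 9 + 13 + 17 = 95
Number of machines = 3
Ideal balanced load = 95 / 3 = 31.6667

31.6667


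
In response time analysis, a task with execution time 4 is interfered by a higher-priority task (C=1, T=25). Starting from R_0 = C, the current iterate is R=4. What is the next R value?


R_next = C + ceil(R_prev / T_hp) * C_hp
ceil(4 / 25) = ceil(0.16) = 1
Interference = 1 * 1 = 1
R_next = 4 + 1 = 5

5


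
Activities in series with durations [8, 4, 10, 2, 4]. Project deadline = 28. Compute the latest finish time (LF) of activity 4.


LF(activity 4) = deadline - sum of successor durations
Successors: activities 5 through 5 with durations [4]
Sum of successor durations = 4
LF = 28 - 4 = 24

24


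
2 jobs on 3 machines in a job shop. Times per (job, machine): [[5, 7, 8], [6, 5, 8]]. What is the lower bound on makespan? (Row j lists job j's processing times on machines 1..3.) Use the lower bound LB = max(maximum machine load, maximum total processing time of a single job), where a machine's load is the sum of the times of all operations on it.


Machine loads:
  Machine 1: 5 + 6 = 11
  Machine 2: 7 + 5 = 12
  Machine 3: 8 + 8 = 16
Max machine load = 16
Job totals:
  Job 1: 20
  Job 2: 19
Max job total = 20
Lower bound = max(16, 20) = 20

20


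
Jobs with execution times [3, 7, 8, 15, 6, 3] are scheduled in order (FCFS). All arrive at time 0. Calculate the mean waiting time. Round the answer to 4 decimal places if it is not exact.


FCFS order (as given): [3, 7, 8, 15, 6, 3]
Waiting times:
  Job 1: wait = 0
  Job 2: wait = 3
  Job 3: wait = 10
  Job 4: wait = 18
  Job 5: wait = 33
  Job 6: wait = 39
Sum of waiting times = 103
Average waiting time = 103/6 = 17.1667

17.1667


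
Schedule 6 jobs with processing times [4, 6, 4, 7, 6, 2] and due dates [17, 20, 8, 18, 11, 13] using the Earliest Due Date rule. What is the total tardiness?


Sort by due date (EDD order): [(4, 8), (6, 11), (2, 13), (4, 17), (7, 18), (6, 20)]
Compute completion times and tardiness:
  Job 1: p=4, d=8, C=4, tardiness=max(0,4-8)=0
  Job 2: p=6, d=11, C=10, tardiness=max(0,10-11)=0
  Job 3: p=2, d=13, C=12, tardiness=max(0,12-13)=0
  Job 4: p=4, d=17, C=16, tardiness=max(0,16-17)=0
  Job 5: p=7, d=18, C=23, tardiness=max(0,23-18)=5
  Job 6: p=6, d=20, C=29, tardiness=max(0,29-20)=9
Total tardiness = 14

14


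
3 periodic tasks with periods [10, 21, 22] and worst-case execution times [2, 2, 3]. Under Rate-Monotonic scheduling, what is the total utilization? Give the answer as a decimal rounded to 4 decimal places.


Compute individual utilizations (exact fractions):
  Task 1: C/T = 2/10 = 1/5 (approx. 0.2)
  Task 2: C/T = 2/21 (approx. 0.0952)
  Task 3: C/T = 3/22 (approx. 0.1364)
Total utilization U = 1/5 + 2/21 + 3/22 = 997/2310
Rounded to 4 decimal places: U = 0.4316
RM (Liu & Layland) bound for 3 tasks = 0.779763; compare with U = 997/2310 (approx. 0.431602)
U <= bound, so schedulable by RM sufficient condition.

0.4316


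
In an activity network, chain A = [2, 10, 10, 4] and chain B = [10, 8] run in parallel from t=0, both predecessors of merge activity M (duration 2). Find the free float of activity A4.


ES(A4) = sum of predecessors on chain A = 22
EF(A4) = ES + duration = 22 + 4 = 26
Successor of A4 is M. ES(M) = max(sum(A), sum(B)) = max(26, 18) = 26
Free float = ES(successor) - EF(current) = 26 - 26 = 0

0


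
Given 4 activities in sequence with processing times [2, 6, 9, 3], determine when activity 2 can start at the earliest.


Activity 2 starts after activities 1 through 1 complete.
Predecessor durations: [2]
ES = 2 = 2

2


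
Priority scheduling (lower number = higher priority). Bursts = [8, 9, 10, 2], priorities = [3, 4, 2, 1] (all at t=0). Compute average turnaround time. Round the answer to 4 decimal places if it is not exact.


Sort by priority (ascending = highest first):
Order: [(1, 2), (2, 10), (3, 8), (4, 9)]
Completion times:
  Priority 1, burst=2, C=2
  Priority 2, burst=10, C=12
  Priority 3, burst=8, C=20
  Priority 4, burst=9, C=29
Average turnaround = 63/4 = 15.75

15.75


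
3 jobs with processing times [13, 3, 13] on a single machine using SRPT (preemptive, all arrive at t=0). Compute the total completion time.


Since all jobs arrive at t=0, SRPT equals SPT ordering.
SPT order: [3, 13, 13]
Completion times:
  Job 1: p=3, C=3
  Job 2: p=13, C=16
  Job 3: p=13, C=29
Total completion time = 3 + 16 + 29 = 48

48


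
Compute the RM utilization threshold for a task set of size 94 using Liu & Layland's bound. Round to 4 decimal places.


Compute 2^(1/94) = 1.0074011604
Subtract 1: 1.0074011604 - 1 = 0.0074011604
Multiply by n: 94 * 0.0074011604 = 0.6957090776
Round to 4 dp: 0.6957

0.6957


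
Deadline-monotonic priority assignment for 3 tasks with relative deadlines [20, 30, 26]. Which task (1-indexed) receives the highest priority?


Sort tasks by relative deadline (ascending):
  Task 1: deadline = 20
  Task 3: deadline = 26
  Task 2: deadline = 30
Priority order (highest first): [1, 3, 2]
Highest priority task = 1

1


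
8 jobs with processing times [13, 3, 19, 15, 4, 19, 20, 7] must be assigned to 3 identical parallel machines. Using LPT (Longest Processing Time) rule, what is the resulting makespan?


Sort jobs in decreasing order (LPT): [20, 19, 19, 15, 13, 7, 4, 3]
Assign each job to the least loaded machine:
  Machine 1: jobs [20, 7, 4, 3], load = 34
  Machine 2: jobs [19, 15], load = 34
  Machine 3: jobs [19, 13], load = 32
Makespan = max load = 34

34


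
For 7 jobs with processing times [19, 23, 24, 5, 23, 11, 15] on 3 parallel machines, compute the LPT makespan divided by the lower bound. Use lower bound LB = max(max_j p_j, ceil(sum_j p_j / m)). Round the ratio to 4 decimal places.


LPT order: [24, 23, 23, 19, 15, 11, 5]
Machine loads after assignment: [40, 42, 38]
LPT makespan = 42
Lower bound = max(max_job, ceil(total/3)) = max(24, 40) = 40
Ratio = 42 / 40 = 1.05

1.05


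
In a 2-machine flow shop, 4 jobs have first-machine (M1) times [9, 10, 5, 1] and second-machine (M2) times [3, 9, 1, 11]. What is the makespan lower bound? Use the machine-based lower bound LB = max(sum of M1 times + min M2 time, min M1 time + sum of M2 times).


LB1 = sum(M1 times) + min(M2 times) = 25 + 1 = 26
LB2 = min(M1 times) + sum(M2 times) = 1 + 24 = 25
Lower bound = max(LB1, LB2) = max(26, 25) = 26

26


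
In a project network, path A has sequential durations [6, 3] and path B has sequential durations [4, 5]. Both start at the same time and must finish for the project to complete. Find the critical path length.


Path A total = 6 + 3 = 9
Path B total = 4 + 5 = 9
Critical path = longest path = max(9, 9) = 9

9


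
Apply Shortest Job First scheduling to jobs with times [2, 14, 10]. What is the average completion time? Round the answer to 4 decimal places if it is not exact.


SJF order (ascending): [2, 10, 14]
Completion times:
  Job 1: burst=2, C=2
  Job 2: burst=10, C=12
  Job 3: burst=14, C=26
Average completion = 40/3 = 13.3333

13.3333


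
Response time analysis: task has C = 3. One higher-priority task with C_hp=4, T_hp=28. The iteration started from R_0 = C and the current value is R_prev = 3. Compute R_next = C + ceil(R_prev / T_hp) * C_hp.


R_next = C + ceil(R_prev / T_hp) * C_hp
ceil(3 / 28) = ceil(0.1071) = 1
Interference = 1 * 4 = 4
R_next = 3 + 4 = 7

7


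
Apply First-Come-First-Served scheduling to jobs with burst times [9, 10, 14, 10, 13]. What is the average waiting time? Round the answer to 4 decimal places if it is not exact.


FCFS order (as given): [9, 10, 14, 10, 13]
Waiting times:
  Job 1: wait = 0
  Job 2: wait = 9
  Job 3: wait = 19
  Job 4: wait = 33
  Job 5: wait = 43
Sum of waiting times = 104
Average waiting time = 104/5 = 20.8

20.8


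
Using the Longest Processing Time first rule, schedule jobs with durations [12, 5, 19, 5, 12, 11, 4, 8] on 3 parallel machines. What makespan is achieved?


Sort jobs in decreasing order (LPT): [19, 12, 12, 11, 8, 5, 5, 4]
Assign each job to the least loaded machine:
  Machine 1: jobs [19, 5], load = 24
  Machine 2: jobs [12, 11, 4], load = 27
  Machine 3: jobs [12, 8, 5], load = 25
Makespan = max load = 27

27


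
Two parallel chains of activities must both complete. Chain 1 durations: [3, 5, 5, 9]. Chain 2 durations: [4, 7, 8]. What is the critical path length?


Path A total = 3 + 5 + 5 + 9 = 22
Path B total = 4 + 7 + 8 = 19
Critical path = longest path = max(22, 19) = 22

22


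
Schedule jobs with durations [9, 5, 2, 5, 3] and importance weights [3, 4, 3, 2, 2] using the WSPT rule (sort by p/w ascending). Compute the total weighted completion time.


Compute p/w ratios and sort ascending (WSPT): [(2, 3), (5, 4), (3, 2), (5, 2), (9, 3)]
Compute weighted completion times:
  Job (p=2,w=3): C=2, w*C=3*2=6
  Job (p=5,w=4): C=7, w*C=4*7=28
  Job (p=3,w=2): C=10, w*C=2*10=20
  Job (p=5,w=2): C=15, w*C=2*15=30
  Job (p=9,w=3): C=24, w*C=3*24=72
Total weighted completion time = 156

156


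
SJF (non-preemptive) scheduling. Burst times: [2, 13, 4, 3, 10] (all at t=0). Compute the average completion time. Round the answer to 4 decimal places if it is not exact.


SJF order (ascending): [2, 3, 4, 10, 13]
Completion times:
  Job 1: burst=2, C=2
  Job 2: burst=3, C=5
  Job 3: burst=4, C=9
  Job 4: burst=10, C=19
  Job 5: burst=13, C=32
Average completion = 67/5 = 13.4

13.4


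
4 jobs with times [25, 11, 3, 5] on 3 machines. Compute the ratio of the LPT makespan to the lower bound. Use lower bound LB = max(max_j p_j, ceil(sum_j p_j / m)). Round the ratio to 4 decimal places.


LPT order: [25, 11, 5, 3]
Machine loads after assignment: [25, 11, 8]
LPT makespan = 25
Lower bound = max(max_job, ceil(total/3)) = max(25, 15) = 25
Ratio = 25 / 25 = 1.0

1.0


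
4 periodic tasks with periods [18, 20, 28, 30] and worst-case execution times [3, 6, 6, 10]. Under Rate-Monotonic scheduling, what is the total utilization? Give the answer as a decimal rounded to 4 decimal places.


Compute individual utilizations (exact fractions):
  Task 1: C/T = 3/18 = 1/6 (approx. 0.1667)
  Task 2: C/T = 6/20 = 3/10 (approx. 0.3)
  Task 3: C/T = 6/28 = 3/14 (approx. 0.2143)
  Task 4: C/T = 10/30 = 1/3 (approx. 0.3333)
Total utilization U = 1/6 + 3/10 + 3/14 + 1/3 = 71/70
Rounded to 4 decimal places: U = 1.0143
RM (Liu & Layland) bound for 4 tasks = 0.756828; compare with U = 71/70 (approx. 1.014286)
U > 1, so the task set is not schedulable (processor overloaded).

1.0143


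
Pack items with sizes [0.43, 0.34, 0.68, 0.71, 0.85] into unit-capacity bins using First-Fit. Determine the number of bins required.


Place items sequentially using First-Fit:
  Item 0.43 -> new Bin 1
  Item 0.34 -> Bin 1 (now 0.77)
  Item 0.68 -> new Bin 2
  Item 0.71 -> new Bin 3
  Item 0.85 -> new Bin 4
Total bins used = 4

4


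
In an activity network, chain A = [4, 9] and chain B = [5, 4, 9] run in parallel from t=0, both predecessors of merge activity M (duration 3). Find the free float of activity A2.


ES(A2) = sum of predecessors on chain A = 4
EF(A2) = ES + duration = 4 + 9 = 13
Successor of A2 is M. ES(M) = max(sum(A), sum(B)) = max(13, 18) = 18
Free float = ES(successor) - EF(current) = 18 - 13 = 5

5


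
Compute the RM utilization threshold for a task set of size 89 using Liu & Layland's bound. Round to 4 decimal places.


Compute 2^(1/89) = 1.0078185773
Subtract 1: 1.0078185773 - 1 = 0.0078185773
Multiply by n: 89 * 0.0078185773 = 0.6958533797
Round to 4 dp: 0.6959

0.6959


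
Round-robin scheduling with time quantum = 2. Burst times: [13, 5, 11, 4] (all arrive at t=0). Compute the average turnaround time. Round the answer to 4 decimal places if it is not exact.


Time quantum = 2
Execution trace:
  J1 runs 2 units, time = 2
  J2 runs 2 units, time = 4
  J3 runs 2 units, time = 6
  J4 runs 2 units, time = 8
  J1 runs 2 units, time = 10
  J2 runs 2 units, time = 12
  J3 runs 2 units, time = 14
  J4 runs 2 units, time = 16
  J1 runs 2 units, time = 18
  J2 runs 1 units, time = 19
  J3 runs 2 units, time = 21
  J1 runs 2 units, time = 23
  J3 runs 2 units, time = 25
  J1 runs 2 units, time = 27
  J3 runs 2 units, time = 29
  J1 runs 2 units, time = 31
  J3 runs 1 units, time = 32
  J1 runs 1 units, time = 33
Finish times: [33, 19, 32, 16]
Average turnaround = 100/4 = 25.0

25.0


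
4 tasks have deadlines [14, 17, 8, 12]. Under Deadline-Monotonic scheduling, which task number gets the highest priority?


Sort tasks by relative deadline (ascending):
  Task 3: deadline = 8
  Task 4: deadline = 12
  Task 1: deadline = 14
  Task 2: deadline = 17
Priority order (highest first): [3, 4, 1, 2]
Highest priority task = 3

3


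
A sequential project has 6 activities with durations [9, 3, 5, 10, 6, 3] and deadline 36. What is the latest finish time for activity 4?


LF(activity 4) = deadline - sum of successor durations
Successors: activities 5 through 6 with durations [6, 3]
Sum of successor durations = 9
LF = 36 - 9 = 27

27
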